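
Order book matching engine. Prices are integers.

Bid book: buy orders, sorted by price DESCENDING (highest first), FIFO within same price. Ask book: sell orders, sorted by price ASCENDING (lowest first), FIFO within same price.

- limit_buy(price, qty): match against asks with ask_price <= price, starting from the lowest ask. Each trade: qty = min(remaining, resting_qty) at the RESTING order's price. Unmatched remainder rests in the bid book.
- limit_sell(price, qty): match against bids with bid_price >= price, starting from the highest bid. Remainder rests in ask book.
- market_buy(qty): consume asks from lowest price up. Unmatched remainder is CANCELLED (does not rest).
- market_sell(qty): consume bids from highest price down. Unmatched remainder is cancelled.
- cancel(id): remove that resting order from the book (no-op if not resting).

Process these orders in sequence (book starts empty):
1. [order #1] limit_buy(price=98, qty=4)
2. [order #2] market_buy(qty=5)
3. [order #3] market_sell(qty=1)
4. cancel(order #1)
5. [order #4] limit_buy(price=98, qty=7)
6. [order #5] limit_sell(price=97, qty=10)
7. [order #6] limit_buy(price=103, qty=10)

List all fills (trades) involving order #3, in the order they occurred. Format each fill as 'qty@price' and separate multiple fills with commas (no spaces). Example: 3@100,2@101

After op 1 [order #1] limit_buy(price=98, qty=4): fills=none; bids=[#1:4@98] asks=[-]
After op 2 [order #2] market_buy(qty=5): fills=none; bids=[#1:4@98] asks=[-]
After op 3 [order #3] market_sell(qty=1): fills=#1x#3:1@98; bids=[#1:3@98] asks=[-]
After op 4 cancel(order #1): fills=none; bids=[-] asks=[-]
After op 5 [order #4] limit_buy(price=98, qty=7): fills=none; bids=[#4:7@98] asks=[-]
After op 6 [order #5] limit_sell(price=97, qty=10): fills=#4x#5:7@98; bids=[-] asks=[#5:3@97]
After op 7 [order #6] limit_buy(price=103, qty=10): fills=#6x#5:3@97; bids=[#6:7@103] asks=[-]

Answer: 1@98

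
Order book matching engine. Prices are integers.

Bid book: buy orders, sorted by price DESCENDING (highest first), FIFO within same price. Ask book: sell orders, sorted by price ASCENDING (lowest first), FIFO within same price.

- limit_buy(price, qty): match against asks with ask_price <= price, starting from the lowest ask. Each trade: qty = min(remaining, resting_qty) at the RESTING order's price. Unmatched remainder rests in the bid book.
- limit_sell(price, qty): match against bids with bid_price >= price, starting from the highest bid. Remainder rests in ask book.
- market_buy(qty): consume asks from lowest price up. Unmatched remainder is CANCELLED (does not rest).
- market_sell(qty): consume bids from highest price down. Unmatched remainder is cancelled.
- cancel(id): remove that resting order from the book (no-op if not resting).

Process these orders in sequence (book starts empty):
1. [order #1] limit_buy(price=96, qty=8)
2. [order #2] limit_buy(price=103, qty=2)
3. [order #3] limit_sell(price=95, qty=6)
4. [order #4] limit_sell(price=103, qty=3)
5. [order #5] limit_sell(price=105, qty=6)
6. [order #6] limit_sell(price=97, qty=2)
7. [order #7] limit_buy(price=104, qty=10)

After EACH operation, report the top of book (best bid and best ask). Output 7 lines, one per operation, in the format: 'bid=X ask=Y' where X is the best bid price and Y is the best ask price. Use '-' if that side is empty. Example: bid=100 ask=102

After op 1 [order #1] limit_buy(price=96, qty=8): fills=none; bids=[#1:8@96] asks=[-]
After op 2 [order #2] limit_buy(price=103, qty=2): fills=none; bids=[#2:2@103 #1:8@96] asks=[-]
After op 3 [order #3] limit_sell(price=95, qty=6): fills=#2x#3:2@103 #1x#3:4@96; bids=[#1:4@96] asks=[-]
After op 4 [order #4] limit_sell(price=103, qty=3): fills=none; bids=[#1:4@96] asks=[#4:3@103]
After op 5 [order #5] limit_sell(price=105, qty=6): fills=none; bids=[#1:4@96] asks=[#4:3@103 #5:6@105]
After op 6 [order #6] limit_sell(price=97, qty=2): fills=none; bids=[#1:4@96] asks=[#6:2@97 #4:3@103 #5:6@105]
After op 7 [order #7] limit_buy(price=104, qty=10): fills=#7x#6:2@97 #7x#4:3@103; bids=[#7:5@104 #1:4@96] asks=[#5:6@105]

Answer: bid=96 ask=-
bid=103 ask=-
bid=96 ask=-
bid=96 ask=103
bid=96 ask=103
bid=96 ask=97
bid=104 ask=105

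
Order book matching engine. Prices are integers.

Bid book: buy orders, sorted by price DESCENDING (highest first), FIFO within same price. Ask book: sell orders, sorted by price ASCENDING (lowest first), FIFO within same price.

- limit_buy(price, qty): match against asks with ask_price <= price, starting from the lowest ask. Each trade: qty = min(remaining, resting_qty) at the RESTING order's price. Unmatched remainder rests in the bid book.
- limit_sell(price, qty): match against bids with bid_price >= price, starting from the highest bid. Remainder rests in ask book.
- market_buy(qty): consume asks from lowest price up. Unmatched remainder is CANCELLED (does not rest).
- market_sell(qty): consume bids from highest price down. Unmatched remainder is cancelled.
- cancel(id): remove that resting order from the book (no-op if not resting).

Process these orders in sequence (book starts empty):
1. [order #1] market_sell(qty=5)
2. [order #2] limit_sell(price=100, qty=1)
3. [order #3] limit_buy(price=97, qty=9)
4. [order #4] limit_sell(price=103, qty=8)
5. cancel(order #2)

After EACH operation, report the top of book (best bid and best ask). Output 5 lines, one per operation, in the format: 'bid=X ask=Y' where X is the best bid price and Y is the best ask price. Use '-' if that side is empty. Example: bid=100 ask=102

After op 1 [order #1] market_sell(qty=5): fills=none; bids=[-] asks=[-]
After op 2 [order #2] limit_sell(price=100, qty=1): fills=none; bids=[-] asks=[#2:1@100]
After op 3 [order #3] limit_buy(price=97, qty=9): fills=none; bids=[#3:9@97] asks=[#2:1@100]
After op 4 [order #4] limit_sell(price=103, qty=8): fills=none; bids=[#3:9@97] asks=[#2:1@100 #4:8@103]
After op 5 cancel(order #2): fills=none; bids=[#3:9@97] asks=[#4:8@103]

Answer: bid=- ask=-
bid=- ask=100
bid=97 ask=100
bid=97 ask=100
bid=97 ask=103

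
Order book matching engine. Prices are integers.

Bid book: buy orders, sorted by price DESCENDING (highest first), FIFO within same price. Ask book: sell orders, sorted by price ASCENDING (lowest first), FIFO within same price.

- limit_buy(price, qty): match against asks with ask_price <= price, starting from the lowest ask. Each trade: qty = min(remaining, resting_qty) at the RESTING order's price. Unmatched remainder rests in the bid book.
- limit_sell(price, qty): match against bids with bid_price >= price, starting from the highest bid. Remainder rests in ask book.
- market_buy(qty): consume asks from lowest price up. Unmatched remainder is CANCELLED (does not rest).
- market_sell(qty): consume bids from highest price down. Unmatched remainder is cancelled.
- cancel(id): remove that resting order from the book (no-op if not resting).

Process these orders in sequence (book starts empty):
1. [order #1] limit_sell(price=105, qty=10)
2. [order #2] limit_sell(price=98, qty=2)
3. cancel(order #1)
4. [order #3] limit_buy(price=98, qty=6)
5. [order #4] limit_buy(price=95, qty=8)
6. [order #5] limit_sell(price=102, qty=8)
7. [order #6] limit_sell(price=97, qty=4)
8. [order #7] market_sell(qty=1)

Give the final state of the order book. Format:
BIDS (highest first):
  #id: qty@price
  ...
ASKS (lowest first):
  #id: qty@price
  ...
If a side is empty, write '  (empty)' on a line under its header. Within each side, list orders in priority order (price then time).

Answer: BIDS (highest first):
  #4: 7@95
ASKS (lowest first):
  #5: 8@102

Derivation:
After op 1 [order #1] limit_sell(price=105, qty=10): fills=none; bids=[-] asks=[#1:10@105]
After op 2 [order #2] limit_sell(price=98, qty=2): fills=none; bids=[-] asks=[#2:2@98 #1:10@105]
After op 3 cancel(order #1): fills=none; bids=[-] asks=[#2:2@98]
After op 4 [order #3] limit_buy(price=98, qty=6): fills=#3x#2:2@98; bids=[#3:4@98] asks=[-]
After op 5 [order #4] limit_buy(price=95, qty=8): fills=none; bids=[#3:4@98 #4:8@95] asks=[-]
After op 6 [order #5] limit_sell(price=102, qty=8): fills=none; bids=[#3:4@98 #4:8@95] asks=[#5:8@102]
After op 7 [order #6] limit_sell(price=97, qty=4): fills=#3x#6:4@98; bids=[#4:8@95] asks=[#5:8@102]
After op 8 [order #7] market_sell(qty=1): fills=#4x#7:1@95; bids=[#4:7@95] asks=[#5:8@102]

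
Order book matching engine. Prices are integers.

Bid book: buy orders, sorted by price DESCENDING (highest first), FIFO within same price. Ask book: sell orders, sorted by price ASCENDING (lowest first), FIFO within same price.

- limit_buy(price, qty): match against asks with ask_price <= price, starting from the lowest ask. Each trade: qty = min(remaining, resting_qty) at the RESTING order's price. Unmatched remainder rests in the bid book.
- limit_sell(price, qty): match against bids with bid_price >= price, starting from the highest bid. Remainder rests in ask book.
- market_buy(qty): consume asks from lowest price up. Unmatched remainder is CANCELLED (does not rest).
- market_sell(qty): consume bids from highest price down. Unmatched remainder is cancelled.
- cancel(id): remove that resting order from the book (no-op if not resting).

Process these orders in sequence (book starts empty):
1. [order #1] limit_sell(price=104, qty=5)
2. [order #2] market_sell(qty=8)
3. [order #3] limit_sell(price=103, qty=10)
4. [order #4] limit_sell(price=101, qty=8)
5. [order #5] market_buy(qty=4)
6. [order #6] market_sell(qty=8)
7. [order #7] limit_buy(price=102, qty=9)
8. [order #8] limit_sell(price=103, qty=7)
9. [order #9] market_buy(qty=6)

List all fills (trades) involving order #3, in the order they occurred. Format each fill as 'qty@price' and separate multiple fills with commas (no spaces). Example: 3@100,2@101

Answer: 6@103

Derivation:
After op 1 [order #1] limit_sell(price=104, qty=5): fills=none; bids=[-] asks=[#1:5@104]
After op 2 [order #2] market_sell(qty=8): fills=none; bids=[-] asks=[#1:5@104]
After op 3 [order #3] limit_sell(price=103, qty=10): fills=none; bids=[-] asks=[#3:10@103 #1:5@104]
After op 4 [order #4] limit_sell(price=101, qty=8): fills=none; bids=[-] asks=[#4:8@101 #3:10@103 #1:5@104]
After op 5 [order #5] market_buy(qty=4): fills=#5x#4:4@101; bids=[-] asks=[#4:4@101 #3:10@103 #1:5@104]
After op 6 [order #6] market_sell(qty=8): fills=none; bids=[-] asks=[#4:4@101 #3:10@103 #1:5@104]
After op 7 [order #7] limit_buy(price=102, qty=9): fills=#7x#4:4@101; bids=[#7:5@102] asks=[#3:10@103 #1:5@104]
After op 8 [order #8] limit_sell(price=103, qty=7): fills=none; bids=[#7:5@102] asks=[#3:10@103 #8:7@103 #1:5@104]
After op 9 [order #9] market_buy(qty=6): fills=#9x#3:6@103; bids=[#7:5@102] asks=[#3:4@103 #8:7@103 #1:5@104]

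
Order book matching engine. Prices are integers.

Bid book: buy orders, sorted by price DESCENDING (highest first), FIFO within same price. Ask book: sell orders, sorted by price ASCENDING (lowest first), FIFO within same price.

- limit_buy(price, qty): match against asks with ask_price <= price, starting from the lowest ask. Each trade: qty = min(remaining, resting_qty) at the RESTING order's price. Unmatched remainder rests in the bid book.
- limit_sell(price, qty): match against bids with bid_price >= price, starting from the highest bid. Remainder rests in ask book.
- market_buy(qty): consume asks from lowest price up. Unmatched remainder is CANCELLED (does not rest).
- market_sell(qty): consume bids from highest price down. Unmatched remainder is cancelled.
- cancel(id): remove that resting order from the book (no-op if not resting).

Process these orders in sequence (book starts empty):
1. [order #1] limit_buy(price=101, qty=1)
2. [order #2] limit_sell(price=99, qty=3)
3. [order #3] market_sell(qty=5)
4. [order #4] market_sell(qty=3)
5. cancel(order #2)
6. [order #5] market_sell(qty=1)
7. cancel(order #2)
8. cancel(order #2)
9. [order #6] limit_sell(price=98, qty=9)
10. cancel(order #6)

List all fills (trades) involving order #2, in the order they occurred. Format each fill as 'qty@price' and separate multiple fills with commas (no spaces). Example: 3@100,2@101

Answer: 1@101

Derivation:
After op 1 [order #1] limit_buy(price=101, qty=1): fills=none; bids=[#1:1@101] asks=[-]
After op 2 [order #2] limit_sell(price=99, qty=3): fills=#1x#2:1@101; bids=[-] asks=[#2:2@99]
After op 3 [order #3] market_sell(qty=5): fills=none; bids=[-] asks=[#2:2@99]
After op 4 [order #4] market_sell(qty=3): fills=none; bids=[-] asks=[#2:2@99]
After op 5 cancel(order #2): fills=none; bids=[-] asks=[-]
After op 6 [order #5] market_sell(qty=1): fills=none; bids=[-] asks=[-]
After op 7 cancel(order #2): fills=none; bids=[-] asks=[-]
After op 8 cancel(order #2): fills=none; bids=[-] asks=[-]
After op 9 [order #6] limit_sell(price=98, qty=9): fills=none; bids=[-] asks=[#6:9@98]
After op 10 cancel(order #6): fills=none; bids=[-] asks=[-]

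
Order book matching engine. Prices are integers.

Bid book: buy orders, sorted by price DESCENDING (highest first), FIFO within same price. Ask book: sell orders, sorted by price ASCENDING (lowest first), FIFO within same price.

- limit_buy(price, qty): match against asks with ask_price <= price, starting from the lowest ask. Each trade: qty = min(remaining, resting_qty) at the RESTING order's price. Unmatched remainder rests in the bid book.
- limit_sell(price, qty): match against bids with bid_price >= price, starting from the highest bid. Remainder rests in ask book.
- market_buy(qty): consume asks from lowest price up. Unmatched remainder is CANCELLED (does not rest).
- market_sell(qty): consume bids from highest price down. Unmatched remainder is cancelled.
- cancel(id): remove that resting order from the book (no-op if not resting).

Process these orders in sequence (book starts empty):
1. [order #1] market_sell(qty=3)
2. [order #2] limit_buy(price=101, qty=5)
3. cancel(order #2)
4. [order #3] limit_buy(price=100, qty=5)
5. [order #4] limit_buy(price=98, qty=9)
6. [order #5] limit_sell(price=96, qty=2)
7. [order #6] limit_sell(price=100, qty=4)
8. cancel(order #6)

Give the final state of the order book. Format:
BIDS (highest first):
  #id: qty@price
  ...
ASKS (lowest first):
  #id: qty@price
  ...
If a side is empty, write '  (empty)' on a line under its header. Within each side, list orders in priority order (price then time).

Answer: BIDS (highest first):
  #4: 9@98
ASKS (lowest first):
  (empty)

Derivation:
After op 1 [order #1] market_sell(qty=3): fills=none; bids=[-] asks=[-]
After op 2 [order #2] limit_buy(price=101, qty=5): fills=none; bids=[#2:5@101] asks=[-]
After op 3 cancel(order #2): fills=none; bids=[-] asks=[-]
After op 4 [order #3] limit_buy(price=100, qty=5): fills=none; bids=[#3:5@100] asks=[-]
After op 5 [order #4] limit_buy(price=98, qty=9): fills=none; bids=[#3:5@100 #4:9@98] asks=[-]
After op 6 [order #5] limit_sell(price=96, qty=2): fills=#3x#5:2@100; bids=[#3:3@100 #4:9@98] asks=[-]
After op 7 [order #6] limit_sell(price=100, qty=4): fills=#3x#6:3@100; bids=[#4:9@98] asks=[#6:1@100]
After op 8 cancel(order #6): fills=none; bids=[#4:9@98] asks=[-]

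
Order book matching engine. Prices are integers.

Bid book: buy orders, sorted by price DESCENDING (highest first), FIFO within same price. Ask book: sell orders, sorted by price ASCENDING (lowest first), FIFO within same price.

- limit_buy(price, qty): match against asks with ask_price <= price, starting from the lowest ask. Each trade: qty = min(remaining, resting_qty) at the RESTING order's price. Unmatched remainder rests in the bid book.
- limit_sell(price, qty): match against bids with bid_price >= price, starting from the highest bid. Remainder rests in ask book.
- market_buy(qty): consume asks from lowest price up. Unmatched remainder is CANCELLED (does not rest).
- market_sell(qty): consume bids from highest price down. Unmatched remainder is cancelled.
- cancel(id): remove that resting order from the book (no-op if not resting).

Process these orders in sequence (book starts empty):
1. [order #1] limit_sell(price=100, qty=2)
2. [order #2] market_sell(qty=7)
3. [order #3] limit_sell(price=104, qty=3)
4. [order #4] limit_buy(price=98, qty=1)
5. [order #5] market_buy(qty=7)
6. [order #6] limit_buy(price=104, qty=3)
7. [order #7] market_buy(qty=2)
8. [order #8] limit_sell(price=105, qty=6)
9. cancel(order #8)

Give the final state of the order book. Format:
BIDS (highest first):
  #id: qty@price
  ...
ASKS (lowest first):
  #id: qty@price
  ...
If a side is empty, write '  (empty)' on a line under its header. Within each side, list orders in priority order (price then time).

Answer: BIDS (highest first):
  #6: 3@104
  #4: 1@98
ASKS (lowest first):
  (empty)

Derivation:
After op 1 [order #1] limit_sell(price=100, qty=2): fills=none; bids=[-] asks=[#1:2@100]
After op 2 [order #2] market_sell(qty=7): fills=none; bids=[-] asks=[#1:2@100]
After op 3 [order #3] limit_sell(price=104, qty=3): fills=none; bids=[-] asks=[#1:2@100 #3:3@104]
After op 4 [order #4] limit_buy(price=98, qty=1): fills=none; bids=[#4:1@98] asks=[#1:2@100 #3:3@104]
After op 5 [order #5] market_buy(qty=7): fills=#5x#1:2@100 #5x#3:3@104; bids=[#4:1@98] asks=[-]
After op 6 [order #6] limit_buy(price=104, qty=3): fills=none; bids=[#6:3@104 #4:1@98] asks=[-]
After op 7 [order #7] market_buy(qty=2): fills=none; bids=[#6:3@104 #4:1@98] asks=[-]
After op 8 [order #8] limit_sell(price=105, qty=6): fills=none; bids=[#6:3@104 #4:1@98] asks=[#8:6@105]
After op 9 cancel(order #8): fills=none; bids=[#6:3@104 #4:1@98] asks=[-]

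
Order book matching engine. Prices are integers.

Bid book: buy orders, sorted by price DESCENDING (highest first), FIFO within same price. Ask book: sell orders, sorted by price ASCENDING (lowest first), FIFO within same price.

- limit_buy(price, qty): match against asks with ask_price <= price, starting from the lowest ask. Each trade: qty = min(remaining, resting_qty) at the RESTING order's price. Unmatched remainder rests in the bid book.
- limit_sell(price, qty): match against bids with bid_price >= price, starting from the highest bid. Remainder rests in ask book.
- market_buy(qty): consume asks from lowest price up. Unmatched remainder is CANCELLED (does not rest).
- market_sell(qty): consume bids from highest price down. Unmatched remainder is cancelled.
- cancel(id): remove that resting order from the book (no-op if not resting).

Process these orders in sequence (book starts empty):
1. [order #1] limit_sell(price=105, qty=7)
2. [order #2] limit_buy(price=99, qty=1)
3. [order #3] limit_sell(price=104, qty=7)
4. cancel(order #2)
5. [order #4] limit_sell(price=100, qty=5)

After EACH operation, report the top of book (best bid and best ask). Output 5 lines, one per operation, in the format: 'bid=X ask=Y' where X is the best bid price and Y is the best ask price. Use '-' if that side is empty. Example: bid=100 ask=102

Answer: bid=- ask=105
bid=99 ask=105
bid=99 ask=104
bid=- ask=104
bid=- ask=100

Derivation:
After op 1 [order #1] limit_sell(price=105, qty=7): fills=none; bids=[-] asks=[#1:7@105]
After op 2 [order #2] limit_buy(price=99, qty=1): fills=none; bids=[#2:1@99] asks=[#1:7@105]
After op 3 [order #3] limit_sell(price=104, qty=7): fills=none; bids=[#2:1@99] asks=[#3:7@104 #1:7@105]
After op 4 cancel(order #2): fills=none; bids=[-] asks=[#3:7@104 #1:7@105]
After op 5 [order #4] limit_sell(price=100, qty=5): fills=none; bids=[-] asks=[#4:5@100 #3:7@104 #1:7@105]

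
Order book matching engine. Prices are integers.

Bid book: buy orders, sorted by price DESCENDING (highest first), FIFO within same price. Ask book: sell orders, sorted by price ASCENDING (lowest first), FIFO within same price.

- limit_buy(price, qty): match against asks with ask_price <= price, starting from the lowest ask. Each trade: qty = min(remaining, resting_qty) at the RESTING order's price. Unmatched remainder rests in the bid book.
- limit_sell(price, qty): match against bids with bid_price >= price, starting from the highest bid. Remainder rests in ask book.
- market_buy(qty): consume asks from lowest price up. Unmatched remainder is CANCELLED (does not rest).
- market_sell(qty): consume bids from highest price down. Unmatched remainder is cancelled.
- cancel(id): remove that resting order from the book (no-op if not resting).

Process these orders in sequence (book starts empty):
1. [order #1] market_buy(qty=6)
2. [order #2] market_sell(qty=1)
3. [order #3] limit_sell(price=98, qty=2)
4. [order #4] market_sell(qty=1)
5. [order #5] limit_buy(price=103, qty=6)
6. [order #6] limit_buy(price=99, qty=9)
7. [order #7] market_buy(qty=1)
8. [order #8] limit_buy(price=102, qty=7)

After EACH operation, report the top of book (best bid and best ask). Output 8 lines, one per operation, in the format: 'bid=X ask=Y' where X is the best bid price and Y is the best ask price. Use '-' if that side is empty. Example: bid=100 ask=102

Answer: bid=- ask=-
bid=- ask=-
bid=- ask=98
bid=- ask=98
bid=103 ask=-
bid=103 ask=-
bid=103 ask=-
bid=103 ask=-

Derivation:
After op 1 [order #1] market_buy(qty=6): fills=none; bids=[-] asks=[-]
After op 2 [order #2] market_sell(qty=1): fills=none; bids=[-] asks=[-]
After op 3 [order #3] limit_sell(price=98, qty=2): fills=none; bids=[-] asks=[#3:2@98]
After op 4 [order #4] market_sell(qty=1): fills=none; bids=[-] asks=[#3:2@98]
After op 5 [order #5] limit_buy(price=103, qty=6): fills=#5x#3:2@98; bids=[#5:4@103] asks=[-]
After op 6 [order #6] limit_buy(price=99, qty=9): fills=none; bids=[#5:4@103 #6:9@99] asks=[-]
After op 7 [order #7] market_buy(qty=1): fills=none; bids=[#5:4@103 #6:9@99] asks=[-]
After op 8 [order #8] limit_buy(price=102, qty=7): fills=none; bids=[#5:4@103 #8:7@102 #6:9@99] asks=[-]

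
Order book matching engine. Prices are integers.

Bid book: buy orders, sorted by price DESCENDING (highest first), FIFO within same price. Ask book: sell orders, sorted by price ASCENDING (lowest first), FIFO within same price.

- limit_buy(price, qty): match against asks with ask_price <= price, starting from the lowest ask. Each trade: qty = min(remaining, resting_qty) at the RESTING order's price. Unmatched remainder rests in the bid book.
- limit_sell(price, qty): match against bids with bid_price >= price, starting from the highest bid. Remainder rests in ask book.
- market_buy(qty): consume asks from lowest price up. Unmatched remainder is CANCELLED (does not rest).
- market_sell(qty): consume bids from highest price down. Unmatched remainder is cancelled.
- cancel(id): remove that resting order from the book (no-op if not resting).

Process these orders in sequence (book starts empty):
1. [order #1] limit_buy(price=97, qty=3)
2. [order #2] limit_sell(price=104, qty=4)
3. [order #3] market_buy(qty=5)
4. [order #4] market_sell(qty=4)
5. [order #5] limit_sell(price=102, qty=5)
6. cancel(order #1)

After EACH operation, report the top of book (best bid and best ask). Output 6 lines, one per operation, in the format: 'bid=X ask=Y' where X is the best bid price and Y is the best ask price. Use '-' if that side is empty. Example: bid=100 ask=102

Answer: bid=97 ask=-
bid=97 ask=104
bid=97 ask=-
bid=- ask=-
bid=- ask=102
bid=- ask=102

Derivation:
After op 1 [order #1] limit_buy(price=97, qty=3): fills=none; bids=[#1:3@97] asks=[-]
After op 2 [order #2] limit_sell(price=104, qty=4): fills=none; bids=[#1:3@97] asks=[#2:4@104]
After op 3 [order #3] market_buy(qty=5): fills=#3x#2:4@104; bids=[#1:3@97] asks=[-]
After op 4 [order #4] market_sell(qty=4): fills=#1x#4:3@97; bids=[-] asks=[-]
After op 5 [order #5] limit_sell(price=102, qty=5): fills=none; bids=[-] asks=[#5:5@102]
After op 6 cancel(order #1): fills=none; bids=[-] asks=[#5:5@102]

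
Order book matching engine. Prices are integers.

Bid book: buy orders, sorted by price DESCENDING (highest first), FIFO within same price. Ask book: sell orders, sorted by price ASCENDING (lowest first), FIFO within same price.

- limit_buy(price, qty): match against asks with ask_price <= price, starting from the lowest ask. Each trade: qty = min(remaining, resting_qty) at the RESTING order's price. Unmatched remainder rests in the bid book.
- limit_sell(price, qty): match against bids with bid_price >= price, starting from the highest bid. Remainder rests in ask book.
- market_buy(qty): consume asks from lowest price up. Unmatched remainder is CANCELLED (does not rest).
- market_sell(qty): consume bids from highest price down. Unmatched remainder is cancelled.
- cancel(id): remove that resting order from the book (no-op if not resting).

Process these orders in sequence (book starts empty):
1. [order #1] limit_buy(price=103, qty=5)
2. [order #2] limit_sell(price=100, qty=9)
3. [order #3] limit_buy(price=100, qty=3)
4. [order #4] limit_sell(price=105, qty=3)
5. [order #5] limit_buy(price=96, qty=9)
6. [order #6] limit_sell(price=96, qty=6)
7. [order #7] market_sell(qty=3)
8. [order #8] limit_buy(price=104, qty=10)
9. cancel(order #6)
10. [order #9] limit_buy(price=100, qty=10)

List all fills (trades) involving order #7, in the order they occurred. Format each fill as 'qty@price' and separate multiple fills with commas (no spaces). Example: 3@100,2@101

After op 1 [order #1] limit_buy(price=103, qty=5): fills=none; bids=[#1:5@103] asks=[-]
After op 2 [order #2] limit_sell(price=100, qty=9): fills=#1x#2:5@103; bids=[-] asks=[#2:4@100]
After op 3 [order #3] limit_buy(price=100, qty=3): fills=#3x#2:3@100; bids=[-] asks=[#2:1@100]
After op 4 [order #4] limit_sell(price=105, qty=3): fills=none; bids=[-] asks=[#2:1@100 #4:3@105]
After op 5 [order #5] limit_buy(price=96, qty=9): fills=none; bids=[#5:9@96] asks=[#2:1@100 #4:3@105]
After op 6 [order #6] limit_sell(price=96, qty=6): fills=#5x#6:6@96; bids=[#5:3@96] asks=[#2:1@100 #4:3@105]
After op 7 [order #7] market_sell(qty=3): fills=#5x#7:3@96; bids=[-] asks=[#2:1@100 #4:3@105]
After op 8 [order #8] limit_buy(price=104, qty=10): fills=#8x#2:1@100; bids=[#8:9@104] asks=[#4:3@105]
After op 9 cancel(order #6): fills=none; bids=[#8:9@104] asks=[#4:3@105]
After op 10 [order #9] limit_buy(price=100, qty=10): fills=none; bids=[#8:9@104 #9:10@100] asks=[#4:3@105]

Answer: 3@96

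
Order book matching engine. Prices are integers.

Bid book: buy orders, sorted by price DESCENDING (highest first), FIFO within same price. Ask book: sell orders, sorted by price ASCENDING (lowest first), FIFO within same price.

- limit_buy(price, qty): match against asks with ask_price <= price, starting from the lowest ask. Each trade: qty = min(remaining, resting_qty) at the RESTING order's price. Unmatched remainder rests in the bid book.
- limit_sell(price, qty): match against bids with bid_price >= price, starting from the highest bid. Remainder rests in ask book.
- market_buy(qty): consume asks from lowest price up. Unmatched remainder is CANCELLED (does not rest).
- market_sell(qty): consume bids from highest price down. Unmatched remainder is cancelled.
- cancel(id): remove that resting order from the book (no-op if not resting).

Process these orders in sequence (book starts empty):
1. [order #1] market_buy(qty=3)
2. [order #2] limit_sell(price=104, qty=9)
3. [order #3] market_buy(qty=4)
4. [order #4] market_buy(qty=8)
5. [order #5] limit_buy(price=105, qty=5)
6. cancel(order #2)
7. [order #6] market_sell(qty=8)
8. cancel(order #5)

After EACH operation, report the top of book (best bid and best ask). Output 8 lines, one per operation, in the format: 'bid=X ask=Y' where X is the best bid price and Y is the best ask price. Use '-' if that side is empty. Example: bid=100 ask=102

Answer: bid=- ask=-
bid=- ask=104
bid=- ask=104
bid=- ask=-
bid=105 ask=-
bid=105 ask=-
bid=- ask=-
bid=- ask=-

Derivation:
After op 1 [order #1] market_buy(qty=3): fills=none; bids=[-] asks=[-]
After op 2 [order #2] limit_sell(price=104, qty=9): fills=none; bids=[-] asks=[#2:9@104]
After op 3 [order #3] market_buy(qty=4): fills=#3x#2:4@104; bids=[-] asks=[#2:5@104]
After op 4 [order #4] market_buy(qty=8): fills=#4x#2:5@104; bids=[-] asks=[-]
After op 5 [order #5] limit_buy(price=105, qty=5): fills=none; bids=[#5:5@105] asks=[-]
After op 6 cancel(order #2): fills=none; bids=[#5:5@105] asks=[-]
After op 7 [order #6] market_sell(qty=8): fills=#5x#6:5@105; bids=[-] asks=[-]
After op 8 cancel(order #5): fills=none; bids=[-] asks=[-]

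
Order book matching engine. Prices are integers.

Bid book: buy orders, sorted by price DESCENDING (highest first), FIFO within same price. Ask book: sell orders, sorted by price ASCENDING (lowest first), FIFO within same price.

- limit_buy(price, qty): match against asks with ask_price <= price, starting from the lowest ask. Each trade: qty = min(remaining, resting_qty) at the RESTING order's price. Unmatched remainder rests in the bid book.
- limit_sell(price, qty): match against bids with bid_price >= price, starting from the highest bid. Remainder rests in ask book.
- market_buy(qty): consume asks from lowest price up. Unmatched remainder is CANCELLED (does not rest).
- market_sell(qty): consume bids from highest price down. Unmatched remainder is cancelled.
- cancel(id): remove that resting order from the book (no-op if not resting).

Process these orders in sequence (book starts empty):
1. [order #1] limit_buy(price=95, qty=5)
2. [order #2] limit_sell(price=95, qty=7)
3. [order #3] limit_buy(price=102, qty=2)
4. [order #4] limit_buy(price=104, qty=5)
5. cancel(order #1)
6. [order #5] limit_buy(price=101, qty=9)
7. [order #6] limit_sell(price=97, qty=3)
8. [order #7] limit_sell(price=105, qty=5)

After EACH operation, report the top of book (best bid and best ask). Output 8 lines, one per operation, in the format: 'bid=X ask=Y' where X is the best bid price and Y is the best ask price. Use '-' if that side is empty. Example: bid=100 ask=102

After op 1 [order #1] limit_buy(price=95, qty=5): fills=none; bids=[#1:5@95] asks=[-]
After op 2 [order #2] limit_sell(price=95, qty=7): fills=#1x#2:5@95; bids=[-] asks=[#2:2@95]
After op 3 [order #3] limit_buy(price=102, qty=2): fills=#3x#2:2@95; bids=[-] asks=[-]
After op 4 [order #4] limit_buy(price=104, qty=5): fills=none; bids=[#4:5@104] asks=[-]
After op 5 cancel(order #1): fills=none; bids=[#4:5@104] asks=[-]
After op 6 [order #5] limit_buy(price=101, qty=9): fills=none; bids=[#4:5@104 #5:9@101] asks=[-]
After op 7 [order #6] limit_sell(price=97, qty=3): fills=#4x#6:3@104; bids=[#4:2@104 #5:9@101] asks=[-]
After op 8 [order #7] limit_sell(price=105, qty=5): fills=none; bids=[#4:2@104 #5:9@101] asks=[#7:5@105]

Answer: bid=95 ask=-
bid=- ask=95
bid=- ask=-
bid=104 ask=-
bid=104 ask=-
bid=104 ask=-
bid=104 ask=-
bid=104 ask=105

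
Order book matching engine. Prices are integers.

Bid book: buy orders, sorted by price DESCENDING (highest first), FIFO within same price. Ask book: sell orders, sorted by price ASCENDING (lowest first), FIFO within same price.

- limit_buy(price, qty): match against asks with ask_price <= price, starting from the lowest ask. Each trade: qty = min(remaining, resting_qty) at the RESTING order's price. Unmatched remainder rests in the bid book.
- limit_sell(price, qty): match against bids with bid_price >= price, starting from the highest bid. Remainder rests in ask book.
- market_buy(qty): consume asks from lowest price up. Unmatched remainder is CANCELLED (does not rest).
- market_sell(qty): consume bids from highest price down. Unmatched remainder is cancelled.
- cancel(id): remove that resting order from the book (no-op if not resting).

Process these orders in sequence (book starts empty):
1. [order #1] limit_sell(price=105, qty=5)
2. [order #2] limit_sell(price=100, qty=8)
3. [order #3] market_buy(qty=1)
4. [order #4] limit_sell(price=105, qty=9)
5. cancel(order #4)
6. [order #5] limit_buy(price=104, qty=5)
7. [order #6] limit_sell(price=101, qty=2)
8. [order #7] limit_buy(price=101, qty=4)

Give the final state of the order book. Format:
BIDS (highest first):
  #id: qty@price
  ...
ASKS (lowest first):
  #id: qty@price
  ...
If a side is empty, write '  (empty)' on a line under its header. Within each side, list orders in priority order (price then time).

Answer: BIDS (highest first):
  (empty)
ASKS (lowest first):
  #1: 5@105

Derivation:
After op 1 [order #1] limit_sell(price=105, qty=5): fills=none; bids=[-] asks=[#1:5@105]
After op 2 [order #2] limit_sell(price=100, qty=8): fills=none; bids=[-] asks=[#2:8@100 #1:5@105]
After op 3 [order #3] market_buy(qty=1): fills=#3x#2:1@100; bids=[-] asks=[#2:7@100 #1:5@105]
After op 4 [order #4] limit_sell(price=105, qty=9): fills=none; bids=[-] asks=[#2:7@100 #1:5@105 #4:9@105]
After op 5 cancel(order #4): fills=none; bids=[-] asks=[#2:7@100 #1:5@105]
After op 6 [order #5] limit_buy(price=104, qty=5): fills=#5x#2:5@100; bids=[-] asks=[#2:2@100 #1:5@105]
After op 7 [order #6] limit_sell(price=101, qty=2): fills=none; bids=[-] asks=[#2:2@100 #6:2@101 #1:5@105]
After op 8 [order #7] limit_buy(price=101, qty=4): fills=#7x#2:2@100 #7x#6:2@101; bids=[-] asks=[#1:5@105]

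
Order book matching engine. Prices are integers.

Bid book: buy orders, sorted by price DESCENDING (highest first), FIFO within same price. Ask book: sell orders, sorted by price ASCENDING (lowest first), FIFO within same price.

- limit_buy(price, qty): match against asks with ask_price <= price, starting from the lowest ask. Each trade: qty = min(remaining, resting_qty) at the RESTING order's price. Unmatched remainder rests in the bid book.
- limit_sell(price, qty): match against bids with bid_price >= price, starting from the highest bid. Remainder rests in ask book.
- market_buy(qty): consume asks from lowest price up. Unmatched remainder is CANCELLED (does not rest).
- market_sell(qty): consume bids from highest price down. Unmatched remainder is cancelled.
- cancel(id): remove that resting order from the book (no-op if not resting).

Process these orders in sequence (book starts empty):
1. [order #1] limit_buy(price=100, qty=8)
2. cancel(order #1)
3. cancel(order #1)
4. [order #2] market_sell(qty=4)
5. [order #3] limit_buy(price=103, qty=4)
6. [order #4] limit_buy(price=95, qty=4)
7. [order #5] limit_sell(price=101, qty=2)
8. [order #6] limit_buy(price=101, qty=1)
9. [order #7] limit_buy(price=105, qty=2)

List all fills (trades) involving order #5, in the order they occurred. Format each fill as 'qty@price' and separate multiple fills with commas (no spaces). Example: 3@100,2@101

After op 1 [order #1] limit_buy(price=100, qty=8): fills=none; bids=[#1:8@100] asks=[-]
After op 2 cancel(order #1): fills=none; bids=[-] asks=[-]
After op 3 cancel(order #1): fills=none; bids=[-] asks=[-]
After op 4 [order #2] market_sell(qty=4): fills=none; bids=[-] asks=[-]
After op 5 [order #3] limit_buy(price=103, qty=4): fills=none; bids=[#3:4@103] asks=[-]
After op 6 [order #4] limit_buy(price=95, qty=4): fills=none; bids=[#3:4@103 #4:4@95] asks=[-]
After op 7 [order #5] limit_sell(price=101, qty=2): fills=#3x#5:2@103; bids=[#3:2@103 #4:4@95] asks=[-]
After op 8 [order #6] limit_buy(price=101, qty=1): fills=none; bids=[#3:2@103 #6:1@101 #4:4@95] asks=[-]
After op 9 [order #7] limit_buy(price=105, qty=2): fills=none; bids=[#7:2@105 #3:2@103 #6:1@101 #4:4@95] asks=[-]

Answer: 2@103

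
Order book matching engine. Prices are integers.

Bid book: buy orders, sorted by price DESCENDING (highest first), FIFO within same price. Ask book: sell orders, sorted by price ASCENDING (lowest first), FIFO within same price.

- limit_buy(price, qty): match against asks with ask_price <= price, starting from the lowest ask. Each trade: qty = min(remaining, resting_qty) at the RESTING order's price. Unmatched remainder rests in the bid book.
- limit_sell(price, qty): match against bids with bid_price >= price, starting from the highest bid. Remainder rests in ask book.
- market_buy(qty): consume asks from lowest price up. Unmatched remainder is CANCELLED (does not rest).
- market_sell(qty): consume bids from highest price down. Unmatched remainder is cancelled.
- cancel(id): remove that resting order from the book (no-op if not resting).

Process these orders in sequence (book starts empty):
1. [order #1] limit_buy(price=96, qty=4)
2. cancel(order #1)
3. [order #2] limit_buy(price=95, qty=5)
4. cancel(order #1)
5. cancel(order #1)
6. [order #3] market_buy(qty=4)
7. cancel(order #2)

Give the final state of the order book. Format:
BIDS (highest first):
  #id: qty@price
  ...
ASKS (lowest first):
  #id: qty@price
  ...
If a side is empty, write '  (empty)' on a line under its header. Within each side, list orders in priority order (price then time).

After op 1 [order #1] limit_buy(price=96, qty=4): fills=none; bids=[#1:4@96] asks=[-]
After op 2 cancel(order #1): fills=none; bids=[-] asks=[-]
After op 3 [order #2] limit_buy(price=95, qty=5): fills=none; bids=[#2:5@95] asks=[-]
After op 4 cancel(order #1): fills=none; bids=[#2:5@95] asks=[-]
After op 5 cancel(order #1): fills=none; bids=[#2:5@95] asks=[-]
After op 6 [order #3] market_buy(qty=4): fills=none; bids=[#2:5@95] asks=[-]
After op 7 cancel(order #2): fills=none; bids=[-] asks=[-]

Answer: BIDS (highest first):
  (empty)
ASKS (lowest first):
  (empty)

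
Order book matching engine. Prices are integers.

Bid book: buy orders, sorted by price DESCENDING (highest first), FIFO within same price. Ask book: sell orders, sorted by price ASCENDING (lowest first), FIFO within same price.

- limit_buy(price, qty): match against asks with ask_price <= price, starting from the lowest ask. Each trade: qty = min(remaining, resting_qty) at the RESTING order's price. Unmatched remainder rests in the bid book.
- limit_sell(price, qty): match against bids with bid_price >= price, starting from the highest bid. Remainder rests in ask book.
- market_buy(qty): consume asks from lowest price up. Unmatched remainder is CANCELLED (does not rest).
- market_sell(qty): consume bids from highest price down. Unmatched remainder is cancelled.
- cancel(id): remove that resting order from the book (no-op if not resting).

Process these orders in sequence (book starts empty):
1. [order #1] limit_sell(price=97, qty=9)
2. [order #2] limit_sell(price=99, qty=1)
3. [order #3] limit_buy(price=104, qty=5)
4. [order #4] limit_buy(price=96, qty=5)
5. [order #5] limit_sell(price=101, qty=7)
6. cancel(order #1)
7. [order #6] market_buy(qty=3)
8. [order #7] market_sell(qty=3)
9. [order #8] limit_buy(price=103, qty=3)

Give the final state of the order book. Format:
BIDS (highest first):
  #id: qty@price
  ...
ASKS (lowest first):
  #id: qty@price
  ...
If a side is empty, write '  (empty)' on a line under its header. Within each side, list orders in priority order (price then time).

After op 1 [order #1] limit_sell(price=97, qty=9): fills=none; bids=[-] asks=[#1:9@97]
After op 2 [order #2] limit_sell(price=99, qty=1): fills=none; bids=[-] asks=[#1:9@97 #2:1@99]
After op 3 [order #3] limit_buy(price=104, qty=5): fills=#3x#1:5@97; bids=[-] asks=[#1:4@97 #2:1@99]
After op 4 [order #4] limit_buy(price=96, qty=5): fills=none; bids=[#4:5@96] asks=[#1:4@97 #2:1@99]
After op 5 [order #5] limit_sell(price=101, qty=7): fills=none; bids=[#4:5@96] asks=[#1:4@97 #2:1@99 #5:7@101]
After op 6 cancel(order #1): fills=none; bids=[#4:5@96] asks=[#2:1@99 #5:7@101]
After op 7 [order #6] market_buy(qty=3): fills=#6x#2:1@99 #6x#5:2@101; bids=[#4:5@96] asks=[#5:5@101]
After op 8 [order #7] market_sell(qty=3): fills=#4x#7:3@96; bids=[#4:2@96] asks=[#5:5@101]
After op 9 [order #8] limit_buy(price=103, qty=3): fills=#8x#5:3@101; bids=[#4:2@96] asks=[#5:2@101]

Answer: BIDS (highest first):
  #4: 2@96
ASKS (lowest first):
  #5: 2@101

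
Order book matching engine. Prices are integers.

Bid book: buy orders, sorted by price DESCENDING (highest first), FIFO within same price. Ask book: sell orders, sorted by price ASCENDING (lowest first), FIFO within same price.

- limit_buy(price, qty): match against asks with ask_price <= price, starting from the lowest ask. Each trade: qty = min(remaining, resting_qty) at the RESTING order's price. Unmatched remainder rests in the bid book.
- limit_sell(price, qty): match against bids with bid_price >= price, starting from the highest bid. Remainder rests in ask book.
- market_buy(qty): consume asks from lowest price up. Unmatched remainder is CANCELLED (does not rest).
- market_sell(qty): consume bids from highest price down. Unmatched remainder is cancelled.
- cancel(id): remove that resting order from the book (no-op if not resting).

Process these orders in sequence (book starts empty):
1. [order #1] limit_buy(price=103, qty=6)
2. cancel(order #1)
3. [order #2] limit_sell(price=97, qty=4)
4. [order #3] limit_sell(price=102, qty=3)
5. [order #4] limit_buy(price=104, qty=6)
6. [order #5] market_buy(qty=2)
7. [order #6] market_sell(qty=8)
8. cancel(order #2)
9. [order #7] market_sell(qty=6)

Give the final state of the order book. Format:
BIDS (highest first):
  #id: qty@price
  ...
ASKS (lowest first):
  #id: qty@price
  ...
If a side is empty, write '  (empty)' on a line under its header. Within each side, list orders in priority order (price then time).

Answer: BIDS (highest first):
  (empty)
ASKS (lowest first):
  (empty)

Derivation:
After op 1 [order #1] limit_buy(price=103, qty=6): fills=none; bids=[#1:6@103] asks=[-]
After op 2 cancel(order #1): fills=none; bids=[-] asks=[-]
After op 3 [order #2] limit_sell(price=97, qty=4): fills=none; bids=[-] asks=[#2:4@97]
After op 4 [order #3] limit_sell(price=102, qty=3): fills=none; bids=[-] asks=[#2:4@97 #3:3@102]
After op 5 [order #4] limit_buy(price=104, qty=6): fills=#4x#2:4@97 #4x#3:2@102; bids=[-] asks=[#3:1@102]
After op 6 [order #5] market_buy(qty=2): fills=#5x#3:1@102; bids=[-] asks=[-]
After op 7 [order #6] market_sell(qty=8): fills=none; bids=[-] asks=[-]
After op 8 cancel(order #2): fills=none; bids=[-] asks=[-]
After op 9 [order #7] market_sell(qty=6): fills=none; bids=[-] asks=[-]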